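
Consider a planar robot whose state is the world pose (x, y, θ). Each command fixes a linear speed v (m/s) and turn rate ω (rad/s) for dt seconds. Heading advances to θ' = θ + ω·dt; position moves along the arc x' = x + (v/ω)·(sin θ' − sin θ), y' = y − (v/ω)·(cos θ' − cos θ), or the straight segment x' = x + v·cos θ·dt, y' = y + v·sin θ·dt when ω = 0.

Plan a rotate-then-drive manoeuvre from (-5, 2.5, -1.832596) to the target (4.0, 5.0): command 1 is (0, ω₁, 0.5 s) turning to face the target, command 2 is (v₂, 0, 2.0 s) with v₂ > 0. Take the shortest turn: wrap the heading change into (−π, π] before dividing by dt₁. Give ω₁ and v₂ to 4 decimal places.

heading to target = atan2(5−2.5, 4−-5) = 0.2709
Δθ = wrap(0.2709 − -1.8326) = 2.1035; ω₁ = Δθ/dt₁ = 4.2071
distance = √((4−-5)² + (5−2.5)²) = 9.3408; v₂ = distance/dt₂ = 4.6704

ω₁ = 4.2071, v₂ = 4.6704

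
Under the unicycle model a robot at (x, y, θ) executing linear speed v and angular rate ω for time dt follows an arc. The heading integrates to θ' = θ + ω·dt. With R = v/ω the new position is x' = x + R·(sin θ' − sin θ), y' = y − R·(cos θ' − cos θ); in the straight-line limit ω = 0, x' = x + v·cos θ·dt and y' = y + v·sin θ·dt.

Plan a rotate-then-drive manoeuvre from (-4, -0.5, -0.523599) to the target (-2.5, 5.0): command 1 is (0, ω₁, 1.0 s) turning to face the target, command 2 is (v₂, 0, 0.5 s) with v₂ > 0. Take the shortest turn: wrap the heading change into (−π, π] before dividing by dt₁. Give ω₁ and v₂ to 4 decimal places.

heading to target = atan2(5−-0.5, -2.5−-4) = 1.3045
Δθ = wrap(1.3045 − -0.5236) = 1.8281; ω₁ = Δθ/dt₁ = 1.8281
distance = √((-2.5−-4)² + (5−-0.5)²) = 5.7009; v₂ = distance/dt₂ = 11.4018

ω₁ = 1.8281, v₂ = 11.4018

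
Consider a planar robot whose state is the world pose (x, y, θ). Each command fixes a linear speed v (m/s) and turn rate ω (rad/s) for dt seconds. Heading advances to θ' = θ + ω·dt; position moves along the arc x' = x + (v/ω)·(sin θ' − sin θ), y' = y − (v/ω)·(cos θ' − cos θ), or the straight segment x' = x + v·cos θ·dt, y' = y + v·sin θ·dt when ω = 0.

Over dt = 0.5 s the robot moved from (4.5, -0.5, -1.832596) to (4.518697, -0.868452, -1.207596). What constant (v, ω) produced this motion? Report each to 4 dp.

Δθ = -1.207596 − -1.832596 = 0.625000
ω = Δθ/dt = 0.625000/0.5 = 1.2500
R = −Δy/(cos θ' − cos θ) = 0.6000
v = R·ω = 0.6000·1.2500 = 0.7500

v = 0.7500, ω = 1.2500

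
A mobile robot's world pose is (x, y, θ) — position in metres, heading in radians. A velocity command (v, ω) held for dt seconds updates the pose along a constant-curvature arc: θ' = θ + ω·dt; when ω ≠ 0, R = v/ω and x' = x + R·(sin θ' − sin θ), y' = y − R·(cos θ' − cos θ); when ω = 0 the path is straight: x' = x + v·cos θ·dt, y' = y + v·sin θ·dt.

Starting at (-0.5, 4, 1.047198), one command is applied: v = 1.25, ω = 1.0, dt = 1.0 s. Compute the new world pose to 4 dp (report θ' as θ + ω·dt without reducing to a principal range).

(-0.4717, 5.1982, 2.0472)

θ' = 1.0472 + 1.0·1.0 = 2.0472
R = v/ω = 1.25/1.0 = 1.2500
x' = -0.5 + 1.2500·(sin 2.0472 − sin 1.0472) = -0.4717
y' = 4 − 1.2500·(cos 2.0472 − cos 1.0472) = 5.1982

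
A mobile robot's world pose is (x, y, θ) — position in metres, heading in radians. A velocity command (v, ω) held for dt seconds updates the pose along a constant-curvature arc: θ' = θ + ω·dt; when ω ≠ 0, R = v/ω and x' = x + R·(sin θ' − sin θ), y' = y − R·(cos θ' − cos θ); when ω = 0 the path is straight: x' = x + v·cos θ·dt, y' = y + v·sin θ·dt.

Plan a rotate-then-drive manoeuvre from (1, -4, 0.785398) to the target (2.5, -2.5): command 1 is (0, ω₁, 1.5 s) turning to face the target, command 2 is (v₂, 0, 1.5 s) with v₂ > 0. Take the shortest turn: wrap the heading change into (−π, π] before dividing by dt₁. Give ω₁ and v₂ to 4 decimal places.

ω₁ = 0.0000, v₂ = 1.4142

heading to target = atan2(-2.5−-4, 2.5−1) = 0.7854
Δθ = wrap(0.7854 − 0.7854) = 0.0000; ω₁ = Δθ/dt₁ = 0.0000
distance = √((2.5−1)² + (-2.5−-4)²) = 2.1213; v₂ = distance/dt₂ = 1.4142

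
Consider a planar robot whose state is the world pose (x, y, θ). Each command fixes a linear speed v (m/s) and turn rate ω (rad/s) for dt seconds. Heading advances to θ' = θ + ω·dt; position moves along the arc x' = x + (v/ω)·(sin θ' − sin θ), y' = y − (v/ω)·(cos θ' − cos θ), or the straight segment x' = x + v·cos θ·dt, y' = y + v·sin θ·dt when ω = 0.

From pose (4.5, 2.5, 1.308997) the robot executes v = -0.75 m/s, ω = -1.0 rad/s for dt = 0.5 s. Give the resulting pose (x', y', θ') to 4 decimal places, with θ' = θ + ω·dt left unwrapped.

(4.3183, 2.1764, 0.8090)

θ' = 1.3090 + -1.0·0.5 = 0.8090
R = v/ω = -0.75/-1.0 = 0.7500
x' = 4.5 + 0.7500·(sin 0.8090 − sin 1.3090) = 4.3183
y' = 2.5 − 0.7500·(cos 0.8090 − cos 1.3090) = 2.1764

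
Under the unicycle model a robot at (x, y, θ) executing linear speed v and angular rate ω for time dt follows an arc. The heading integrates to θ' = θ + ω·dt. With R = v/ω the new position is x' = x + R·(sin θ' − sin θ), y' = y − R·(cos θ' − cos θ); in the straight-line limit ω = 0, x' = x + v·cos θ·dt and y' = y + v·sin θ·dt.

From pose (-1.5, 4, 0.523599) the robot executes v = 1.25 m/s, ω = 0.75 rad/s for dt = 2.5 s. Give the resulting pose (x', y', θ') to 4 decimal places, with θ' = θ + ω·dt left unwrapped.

θ' = 0.5236 + 0.75·2.5 = 2.3986
R = v/ω = 1.25/0.75 = 1.6667
x' = -1.5 + 1.6667·(sin 2.3986 − sin 0.5236) = -1.2058
y' = 4 − 1.6667·(cos 2.3986 − cos 0.5236) = 6.6708

(-1.2058, 6.6708, 2.3986)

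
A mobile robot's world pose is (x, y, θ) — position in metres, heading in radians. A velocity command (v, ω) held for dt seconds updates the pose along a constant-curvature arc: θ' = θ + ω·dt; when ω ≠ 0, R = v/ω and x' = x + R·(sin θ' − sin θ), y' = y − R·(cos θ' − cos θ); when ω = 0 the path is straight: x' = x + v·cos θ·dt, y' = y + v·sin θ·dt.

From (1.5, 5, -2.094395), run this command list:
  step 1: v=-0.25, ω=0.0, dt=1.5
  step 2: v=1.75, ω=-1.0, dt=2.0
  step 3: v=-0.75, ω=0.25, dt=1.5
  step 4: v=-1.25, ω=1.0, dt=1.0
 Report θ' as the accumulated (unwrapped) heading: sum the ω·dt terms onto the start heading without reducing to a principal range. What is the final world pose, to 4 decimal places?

step 1: θ'=-2.0944 (straight) → pose (1.6875, 5.3248, -2.0944)
step 2: θ'=-4.0944 (R=-1.7500) → pose (-1.2544, 5.1858, -4.0944)
step 3: θ'=-3.7194 (R=-3.0000) → pose (-0.4478, 4.4110, -3.7194)
step 4: θ'=-2.7194 (R=-1.2500) → pose (0.7471, 4.3179, -2.7194)

(0.7471, 4.3179, -2.7194)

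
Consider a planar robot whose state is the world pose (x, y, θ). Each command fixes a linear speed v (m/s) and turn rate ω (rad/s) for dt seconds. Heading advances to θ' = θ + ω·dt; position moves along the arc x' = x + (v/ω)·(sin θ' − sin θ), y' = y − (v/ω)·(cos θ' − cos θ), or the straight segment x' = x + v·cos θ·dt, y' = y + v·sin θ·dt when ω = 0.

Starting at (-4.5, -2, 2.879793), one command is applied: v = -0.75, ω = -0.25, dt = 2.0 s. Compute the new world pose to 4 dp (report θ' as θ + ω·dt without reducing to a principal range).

(-3.2058, -2.7270, 2.3798)

θ' = 2.8798 + -0.25·2.0 = 2.3798
R = v/ω = -0.75/-0.25 = 3.0000
x' = -4.5 + 3.0000·(sin 2.3798 − sin 2.8798) = -3.2058
y' = -2 − 3.0000·(cos 2.3798 − cos 2.8798) = -2.7270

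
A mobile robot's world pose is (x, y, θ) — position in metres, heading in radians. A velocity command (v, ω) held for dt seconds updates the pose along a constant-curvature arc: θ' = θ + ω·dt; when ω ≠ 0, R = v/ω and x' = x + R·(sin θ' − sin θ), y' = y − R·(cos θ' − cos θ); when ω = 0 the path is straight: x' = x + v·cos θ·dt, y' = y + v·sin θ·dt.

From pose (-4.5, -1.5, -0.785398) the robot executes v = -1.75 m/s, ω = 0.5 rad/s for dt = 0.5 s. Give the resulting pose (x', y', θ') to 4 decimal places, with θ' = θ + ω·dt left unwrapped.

θ' = -0.7854 + 0.5·0.5 = -0.5354
R = v/ω = -1.75/0.5 = -3.5000
x' = -4.5 + -3.5000·(sin -0.5354 − sin -0.7854) = -5.1892
y' = -1.5 − -3.5000·(cos -0.5354 − cos -0.7854) = -0.9646

(-5.1892, -0.9646, -0.5354)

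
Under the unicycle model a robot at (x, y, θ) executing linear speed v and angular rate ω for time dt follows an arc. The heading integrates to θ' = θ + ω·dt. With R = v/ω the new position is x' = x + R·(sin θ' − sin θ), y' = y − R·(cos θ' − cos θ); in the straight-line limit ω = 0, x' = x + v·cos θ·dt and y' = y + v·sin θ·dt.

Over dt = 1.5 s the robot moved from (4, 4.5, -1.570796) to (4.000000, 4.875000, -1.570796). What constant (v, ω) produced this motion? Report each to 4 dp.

Δθ = -1.570796 − -1.570796 = 0.000000
ω = Δθ/dt = 0.000000/1.5 = 0.0000
ω = 0 → v = (Δx·cos θ + Δy·sin θ)/dt = -0.2500

v = -0.2500, ω = 0.0000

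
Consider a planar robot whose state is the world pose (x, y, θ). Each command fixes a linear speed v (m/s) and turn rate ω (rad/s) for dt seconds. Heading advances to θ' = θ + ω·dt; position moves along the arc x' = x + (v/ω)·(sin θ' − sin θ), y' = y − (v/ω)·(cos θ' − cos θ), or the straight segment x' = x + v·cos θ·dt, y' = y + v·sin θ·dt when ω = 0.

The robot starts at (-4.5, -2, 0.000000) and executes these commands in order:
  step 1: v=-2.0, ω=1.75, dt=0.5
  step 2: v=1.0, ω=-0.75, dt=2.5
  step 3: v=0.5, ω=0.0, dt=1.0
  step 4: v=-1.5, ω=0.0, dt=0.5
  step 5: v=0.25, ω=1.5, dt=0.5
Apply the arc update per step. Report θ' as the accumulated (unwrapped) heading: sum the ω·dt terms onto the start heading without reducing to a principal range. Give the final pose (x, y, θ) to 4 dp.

step 1: θ'=0.8750 (R=-1.1429) → pose (-5.3772, -2.4103, 0.8750)
step 2: θ'=-1.0000 (R=-1.3333) → pose (-3.2318, -2.5445, -1.0000)
step 3: θ'=-1.0000 (straight) → pose (-2.9617, -2.9653, -1.0000)
step 4: θ'=-1.0000 (straight) → pose (-3.3669, -2.3342, -1.0000)
step 5: θ'=-0.2500 (R=0.1667) → pose (-3.2679, -2.4056, -0.2500)

(-3.2679, -2.4056, -0.2500)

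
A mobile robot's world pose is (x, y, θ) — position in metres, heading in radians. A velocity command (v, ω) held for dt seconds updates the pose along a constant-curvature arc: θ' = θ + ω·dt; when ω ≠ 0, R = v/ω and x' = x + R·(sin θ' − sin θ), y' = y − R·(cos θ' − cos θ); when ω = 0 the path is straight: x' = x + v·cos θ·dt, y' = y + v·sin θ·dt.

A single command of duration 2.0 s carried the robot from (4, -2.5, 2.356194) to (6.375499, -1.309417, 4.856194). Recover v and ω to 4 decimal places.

Δθ = 4.856194 − 2.356194 = 2.500000
ω = Δθ/dt = 2.500000/2.0 = 1.2500
R = Δx/(sin θ' − sin θ) = -1.4000
v = R·ω = -1.4000·1.2500 = -1.7500

v = -1.7500, ω = 1.2500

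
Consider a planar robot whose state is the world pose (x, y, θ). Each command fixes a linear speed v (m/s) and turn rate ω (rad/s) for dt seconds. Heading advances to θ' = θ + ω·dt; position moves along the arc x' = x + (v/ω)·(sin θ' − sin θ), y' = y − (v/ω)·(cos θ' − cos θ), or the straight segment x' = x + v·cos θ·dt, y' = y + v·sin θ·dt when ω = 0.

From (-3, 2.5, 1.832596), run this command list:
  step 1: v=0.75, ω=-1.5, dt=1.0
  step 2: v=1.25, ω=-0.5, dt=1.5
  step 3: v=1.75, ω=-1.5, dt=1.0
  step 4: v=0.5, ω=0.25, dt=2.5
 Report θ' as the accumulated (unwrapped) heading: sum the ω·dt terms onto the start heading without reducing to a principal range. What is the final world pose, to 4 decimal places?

(-0.2682, 0.3325, -1.2924)

step 1: θ'=0.3326 (R=-0.5000) → pose (-2.6803, 3.1020, 0.3326)
step 2: θ'=-0.4174 (R=-2.5000) → pose (-0.8506, 3.0244, -0.4174)
step 3: θ'=-1.9174 (R=-1.1667) → pose (-0.2262, 1.5615, -1.9174)
step 4: θ'=-1.2924 (R=2.0000) → pose (-0.2682, 0.3325, -1.2924)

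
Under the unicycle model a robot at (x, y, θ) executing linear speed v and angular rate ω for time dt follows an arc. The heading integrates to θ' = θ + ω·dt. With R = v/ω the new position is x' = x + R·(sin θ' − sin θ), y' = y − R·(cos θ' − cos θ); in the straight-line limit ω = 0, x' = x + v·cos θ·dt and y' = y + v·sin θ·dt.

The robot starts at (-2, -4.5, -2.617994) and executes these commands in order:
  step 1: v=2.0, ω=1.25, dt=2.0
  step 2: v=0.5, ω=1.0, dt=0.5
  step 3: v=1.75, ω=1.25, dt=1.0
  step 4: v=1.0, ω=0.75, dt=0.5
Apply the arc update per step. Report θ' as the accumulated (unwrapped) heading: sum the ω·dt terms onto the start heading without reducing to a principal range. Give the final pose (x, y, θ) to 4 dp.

step 1: θ'=-0.1180 (R=1.6000) → pose (-1.3884, -7.4745, -0.1180)
step 2: θ'=0.3820 (R=0.5000) → pose (-1.1431, -7.4420, 0.3820)
step 3: θ'=1.6320 (R=1.4000) → pose (-0.2676, -6.0572, 1.6320)
step 4: θ'=2.0070 (R=1.3333) → pose (-0.3900, -5.5754, 2.0070)

(-0.3900, -5.5754, 2.0070)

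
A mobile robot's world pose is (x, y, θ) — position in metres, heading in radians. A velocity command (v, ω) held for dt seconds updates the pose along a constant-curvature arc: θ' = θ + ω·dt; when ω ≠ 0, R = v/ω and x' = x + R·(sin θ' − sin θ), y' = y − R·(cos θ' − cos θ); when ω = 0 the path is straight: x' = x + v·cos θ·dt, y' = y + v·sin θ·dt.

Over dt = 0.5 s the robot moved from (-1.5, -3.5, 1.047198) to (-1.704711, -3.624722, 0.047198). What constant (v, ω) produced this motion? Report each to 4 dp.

v = -0.5000, ω = -2.0000

Δθ = 0.047198 − 1.047198 = -1.000000
ω = Δθ/dt = -1.000000/0.5 = -2.0000
R = Δx/(sin θ' − sin θ) = 0.2500
v = R·ω = 0.2500·-2.0000 = -0.5000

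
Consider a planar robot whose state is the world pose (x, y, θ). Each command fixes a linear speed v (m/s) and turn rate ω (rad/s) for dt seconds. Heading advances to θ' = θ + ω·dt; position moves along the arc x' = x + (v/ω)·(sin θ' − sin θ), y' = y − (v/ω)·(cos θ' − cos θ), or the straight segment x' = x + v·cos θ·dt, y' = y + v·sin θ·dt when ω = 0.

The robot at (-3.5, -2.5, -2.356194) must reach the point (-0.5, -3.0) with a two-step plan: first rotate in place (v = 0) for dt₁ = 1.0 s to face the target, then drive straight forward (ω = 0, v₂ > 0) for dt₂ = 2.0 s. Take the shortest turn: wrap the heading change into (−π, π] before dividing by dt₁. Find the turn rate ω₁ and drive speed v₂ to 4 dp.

ω₁ = 2.1910, v₂ = 1.5207

heading to target = atan2(-3−-2.5, -0.5−-3.5) = -0.1651
Δθ = wrap(-0.1651 − -2.3562) = 2.1910; ω₁ = Δθ/dt₁ = 2.1910
distance = √((-0.5−-3.5)² + (-3−-2.5)²) = 3.0414; v₂ = distance/dt₂ = 1.5207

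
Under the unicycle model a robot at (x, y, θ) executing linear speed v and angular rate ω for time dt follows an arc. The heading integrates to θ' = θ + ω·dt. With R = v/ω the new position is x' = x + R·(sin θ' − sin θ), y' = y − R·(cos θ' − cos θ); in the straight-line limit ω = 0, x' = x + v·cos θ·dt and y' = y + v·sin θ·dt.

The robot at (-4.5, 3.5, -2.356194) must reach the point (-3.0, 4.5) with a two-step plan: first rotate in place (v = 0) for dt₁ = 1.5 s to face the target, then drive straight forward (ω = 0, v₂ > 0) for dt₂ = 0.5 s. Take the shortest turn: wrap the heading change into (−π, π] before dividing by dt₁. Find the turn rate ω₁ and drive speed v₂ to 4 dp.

ω₁ = 1.9628, v₂ = 3.6056

heading to target = atan2(4.5−3.5, -3−-4.5) = 0.5880
Δθ = wrap(0.5880 − -2.3562) = 2.9442; ω₁ = Δθ/dt₁ = 1.9628
distance = √((-3−-4.5)² + (4.5−3.5)²) = 1.8028; v₂ = distance/dt₂ = 3.6056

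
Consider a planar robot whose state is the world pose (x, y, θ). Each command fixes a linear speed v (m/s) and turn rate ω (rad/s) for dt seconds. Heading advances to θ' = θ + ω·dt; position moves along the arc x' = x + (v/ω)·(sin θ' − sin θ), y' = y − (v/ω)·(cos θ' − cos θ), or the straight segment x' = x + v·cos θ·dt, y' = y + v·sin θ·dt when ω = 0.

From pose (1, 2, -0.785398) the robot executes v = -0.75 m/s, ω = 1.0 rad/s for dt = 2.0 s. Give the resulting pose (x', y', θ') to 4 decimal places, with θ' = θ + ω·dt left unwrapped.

θ' = -0.7854 + 1.0·2.0 = 1.2146
R = v/ω = -0.75/1.0 = -0.7500
x' = 1 + -0.7500·(sin 1.2146 − sin -0.7854) = -0.2333
y' = 2 − -0.7500·(cos 1.2146 − cos -0.7854) = 1.7312

(-0.2333, 1.7312, 1.2146)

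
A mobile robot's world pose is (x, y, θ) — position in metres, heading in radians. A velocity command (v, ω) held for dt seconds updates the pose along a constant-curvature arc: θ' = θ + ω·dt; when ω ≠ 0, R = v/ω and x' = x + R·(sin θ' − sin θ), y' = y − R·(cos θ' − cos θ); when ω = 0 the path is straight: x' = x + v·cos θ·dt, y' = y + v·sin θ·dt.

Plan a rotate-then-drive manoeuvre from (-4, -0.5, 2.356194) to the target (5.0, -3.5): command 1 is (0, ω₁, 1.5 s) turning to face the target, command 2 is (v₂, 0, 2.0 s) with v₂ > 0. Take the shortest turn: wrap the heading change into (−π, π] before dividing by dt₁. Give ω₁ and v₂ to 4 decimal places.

heading to target = atan2(-3.5−-0.5, 5−-4) = -0.3218
Δθ = wrap(-0.3218 − 2.3562) = -2.6779; ω₁ = Δθ/dt₁ = -1.7853
distance = √((5−-4)² + (-3.5−-0.5)²) = 9.4868; v₂ = distance/dt₂ = 4.7434

ω₁ = -1.7853, v₂ = 4.7434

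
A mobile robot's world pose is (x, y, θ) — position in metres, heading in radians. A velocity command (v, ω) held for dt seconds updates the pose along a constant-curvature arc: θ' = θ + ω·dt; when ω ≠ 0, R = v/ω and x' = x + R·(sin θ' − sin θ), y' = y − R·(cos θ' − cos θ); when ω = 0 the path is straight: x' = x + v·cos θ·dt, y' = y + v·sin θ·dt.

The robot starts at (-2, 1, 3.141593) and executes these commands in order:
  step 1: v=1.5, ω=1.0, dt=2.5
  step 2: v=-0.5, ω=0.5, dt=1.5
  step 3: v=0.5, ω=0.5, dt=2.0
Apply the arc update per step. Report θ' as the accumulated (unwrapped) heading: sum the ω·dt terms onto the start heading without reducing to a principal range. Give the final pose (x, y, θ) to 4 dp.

(-2.8176, -0.9607, 7.3916)

step 1: θ'=5.6416 (R=1.5000) → pose (-2.8977, -1.7017, 5.6416)
step 2: θ'=6.3916 (R=-1.0000) → pose (-3.6044, -1.5087, 6.3916)
step 3: θ'=7.3916 (R=1.0000) → pose (-2.8176, -0.9607, 7.3916)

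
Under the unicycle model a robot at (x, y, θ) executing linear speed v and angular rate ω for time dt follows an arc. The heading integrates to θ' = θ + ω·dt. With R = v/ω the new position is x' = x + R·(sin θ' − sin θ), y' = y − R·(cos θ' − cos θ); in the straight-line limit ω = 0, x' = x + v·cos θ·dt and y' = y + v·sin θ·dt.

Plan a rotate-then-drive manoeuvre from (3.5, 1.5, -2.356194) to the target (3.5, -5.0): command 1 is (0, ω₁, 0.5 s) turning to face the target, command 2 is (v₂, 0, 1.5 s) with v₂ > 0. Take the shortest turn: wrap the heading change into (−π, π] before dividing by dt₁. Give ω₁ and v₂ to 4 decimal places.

heading to target = atan2(-5−1.5, 3.5−3.5) = -1.5708
Δθ = wrap(-1.5708 − -2.3562) = 0.7854; ω₁ = Δθ/dt₁ = 1.5708
distance = √((3.5−3.5)² + (-5−1.5)²) = 6.5000; v₂ = distance/dt₂ = 4.3333

ω₁ = 1.5708, v₂ = 4.3333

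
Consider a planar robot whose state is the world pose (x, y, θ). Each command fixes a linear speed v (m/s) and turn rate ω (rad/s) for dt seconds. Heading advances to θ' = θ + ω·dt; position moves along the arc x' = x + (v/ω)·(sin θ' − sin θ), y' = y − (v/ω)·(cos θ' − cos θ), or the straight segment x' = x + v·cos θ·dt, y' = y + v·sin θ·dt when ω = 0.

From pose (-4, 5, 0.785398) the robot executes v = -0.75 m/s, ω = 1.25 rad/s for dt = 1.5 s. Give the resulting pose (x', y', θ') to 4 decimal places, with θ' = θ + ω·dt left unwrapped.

θ' = 0.7854 + 1.25·1.5 = 2.6604
R = v/ω = -0.75/1.25 = -0.6000
x' = -4 + -0.6000·(sin 2.6604 − sin 0.7854) = -3.8534
y' = 5 − -0.6000·(cos 2.6604 − cos 0.7854) = 4.0439

(-3.8534, 4.0439, 2.6604)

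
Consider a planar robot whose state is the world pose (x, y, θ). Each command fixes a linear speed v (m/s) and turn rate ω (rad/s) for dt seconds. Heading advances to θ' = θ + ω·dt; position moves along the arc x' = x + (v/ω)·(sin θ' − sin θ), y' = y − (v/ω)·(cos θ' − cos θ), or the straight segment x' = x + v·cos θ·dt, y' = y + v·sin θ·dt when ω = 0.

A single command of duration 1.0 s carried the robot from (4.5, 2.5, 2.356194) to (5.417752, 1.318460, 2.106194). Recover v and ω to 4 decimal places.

Δθ = 2.106194 − 2.356194 = -0.250000
ω = Δθ/dt = -0.250000/1.0 = -0.2500
R = −Δy/(cos θ' − cos θ) = 6.0000
v = R·ω = 6.0000·-0.2500 = -1.5000

v = -1.5000, ω = -0.2500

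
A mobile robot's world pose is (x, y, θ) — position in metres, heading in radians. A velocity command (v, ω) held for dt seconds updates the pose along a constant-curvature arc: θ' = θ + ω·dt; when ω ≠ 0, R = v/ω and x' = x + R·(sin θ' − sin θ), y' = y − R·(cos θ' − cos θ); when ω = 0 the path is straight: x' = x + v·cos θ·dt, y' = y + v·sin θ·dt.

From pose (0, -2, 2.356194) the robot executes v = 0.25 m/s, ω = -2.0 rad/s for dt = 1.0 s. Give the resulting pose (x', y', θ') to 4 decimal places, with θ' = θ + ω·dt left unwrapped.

(0.0448, -1.7945, 0.3562)

θ' = 2.3562 + -2.0·1.0 = 0.3562
R = v/ω = 0.25/-2.0 = -0.1250
x' = 0 + -0.1250·(sin 0.3562 − sin 2.3562) = 0.0448
y' = -2 − -0.1250·(cos 0.3562 − cos 2.3562) = -1.7945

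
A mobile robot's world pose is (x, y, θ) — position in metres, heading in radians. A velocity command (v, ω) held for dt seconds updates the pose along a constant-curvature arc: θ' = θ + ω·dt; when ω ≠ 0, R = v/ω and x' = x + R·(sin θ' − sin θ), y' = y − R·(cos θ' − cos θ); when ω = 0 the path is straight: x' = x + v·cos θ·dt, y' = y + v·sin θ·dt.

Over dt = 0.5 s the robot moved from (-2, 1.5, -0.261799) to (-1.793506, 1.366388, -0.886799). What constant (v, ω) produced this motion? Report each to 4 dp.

Δθ = -0.886799 − -0.261799 = -0.625000
ω = Δθ/dt = -0.625000/0.5 = -1.2500
R = Δx/(sin θ' − sin θ) = -0.4000
v = R·ω = -0.4000·-1.2500 = 0.5000

v = 0.5000, ω = -1.2500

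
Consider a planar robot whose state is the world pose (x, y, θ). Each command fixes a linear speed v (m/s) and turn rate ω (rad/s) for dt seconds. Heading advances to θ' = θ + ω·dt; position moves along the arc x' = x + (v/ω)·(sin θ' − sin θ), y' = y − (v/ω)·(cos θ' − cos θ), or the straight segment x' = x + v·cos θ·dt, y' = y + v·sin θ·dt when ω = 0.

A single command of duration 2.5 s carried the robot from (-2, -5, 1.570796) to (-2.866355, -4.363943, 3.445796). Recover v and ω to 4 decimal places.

Δθ = 3.445796 − 1.570796 = 1.875000
ω = Δθ/dt = 1.875000/2.5 = 0.7500
R = Δx/(sin θ' − sin θ) = 0.6667
v = R·ω = 0.6667·0.7500 = 0.5000

v = 0.5000, ω = 0.7500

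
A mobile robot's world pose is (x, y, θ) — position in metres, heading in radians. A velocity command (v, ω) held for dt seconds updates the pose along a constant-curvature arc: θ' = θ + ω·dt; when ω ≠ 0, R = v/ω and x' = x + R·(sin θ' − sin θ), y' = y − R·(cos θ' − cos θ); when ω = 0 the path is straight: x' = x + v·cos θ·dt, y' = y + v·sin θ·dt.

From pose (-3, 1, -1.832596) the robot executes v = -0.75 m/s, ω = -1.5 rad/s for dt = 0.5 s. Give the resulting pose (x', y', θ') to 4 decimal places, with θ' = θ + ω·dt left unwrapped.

θ' = -1.8326 + -1.5·0.5 = -2.5826
R = v/ω = -0.75/-1.5 = 0.5000
x' = -3 + 0.5000·(sin -2.5826 − sin -1.8326) = -2.7822
y' = 1 − 0.5000·(cos -2.5826 − cos -1.8326) = 1.2945

(-2.7822, 1.2945, -2.5826)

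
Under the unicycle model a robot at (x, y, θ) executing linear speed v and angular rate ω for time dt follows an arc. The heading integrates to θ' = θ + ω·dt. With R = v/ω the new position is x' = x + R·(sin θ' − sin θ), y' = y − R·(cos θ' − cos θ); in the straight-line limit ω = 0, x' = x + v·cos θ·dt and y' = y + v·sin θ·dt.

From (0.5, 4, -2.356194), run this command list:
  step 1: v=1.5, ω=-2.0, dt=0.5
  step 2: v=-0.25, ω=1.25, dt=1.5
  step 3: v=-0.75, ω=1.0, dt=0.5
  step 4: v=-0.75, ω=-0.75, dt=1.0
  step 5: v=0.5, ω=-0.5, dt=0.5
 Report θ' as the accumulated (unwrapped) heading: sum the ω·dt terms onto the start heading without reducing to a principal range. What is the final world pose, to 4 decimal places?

(-0.2981, 4.8372, -1.9812)

step 1: θ'=-3.3562 (R=-0.7500) → pose (-0.1900, 3.7975, -3.3562)
step 2: θ'=-1.4812 (R=-0.2000) → pose (0.0517, 4.0108, -1.4812)
step 3: θ'=-0.9812 (R=-0.7500) → pose (-0.0719, 4.3608, -0.9812)
step 4: θ'=-1.7312 (R=1.0000) → pose (-0.2279, 5.0765, -1.7312)
step 5: θ'=-1.9812 (R=-1.0000) → pose (-0.2981, 4.8372, -1.9812)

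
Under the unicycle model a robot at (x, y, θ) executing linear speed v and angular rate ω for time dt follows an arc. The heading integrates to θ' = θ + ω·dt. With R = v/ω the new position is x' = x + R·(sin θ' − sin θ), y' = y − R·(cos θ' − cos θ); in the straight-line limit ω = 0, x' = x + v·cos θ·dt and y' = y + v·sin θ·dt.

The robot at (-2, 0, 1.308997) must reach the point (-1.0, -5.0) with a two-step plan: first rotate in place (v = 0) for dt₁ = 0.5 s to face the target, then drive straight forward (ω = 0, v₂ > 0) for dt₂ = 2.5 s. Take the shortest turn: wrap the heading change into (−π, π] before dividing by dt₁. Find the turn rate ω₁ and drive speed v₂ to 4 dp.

ω₁ = -5.3648, v₂ = 2.0396

heading to target = atan2(-5−0, -1−-2) = -1.3734
Δθ = wrap(-1.3734 − 1.3090) = -2.6824; ω₁ = Δθ/dt₁ = -5.3648
distance = √((-1−-2)² + (-5−0)²) = 5.0990; v₂ = distance/dt₂ = 2.0396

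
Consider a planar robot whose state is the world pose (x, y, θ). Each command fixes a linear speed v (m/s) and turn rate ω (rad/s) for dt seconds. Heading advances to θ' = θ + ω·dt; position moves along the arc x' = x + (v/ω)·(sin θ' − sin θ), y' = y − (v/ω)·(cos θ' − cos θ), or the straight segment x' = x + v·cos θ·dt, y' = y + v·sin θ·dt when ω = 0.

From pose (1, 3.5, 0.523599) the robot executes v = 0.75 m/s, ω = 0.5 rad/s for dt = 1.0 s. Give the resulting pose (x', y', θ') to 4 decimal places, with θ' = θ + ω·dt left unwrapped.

(1.5310, 4.0186, 1.0236)

θ' = 0.5236 + 0.5·1.0 = 1.0236
R = v/ω = 0.75/0.5 = 1.5000
x' = 1 + 1.5000·(sin 1.0236 − sin 0.5236) = 1.5310
y' = 3.5 − 1.5000·(cos 1.0236 − cos 0.5236) = 4.0186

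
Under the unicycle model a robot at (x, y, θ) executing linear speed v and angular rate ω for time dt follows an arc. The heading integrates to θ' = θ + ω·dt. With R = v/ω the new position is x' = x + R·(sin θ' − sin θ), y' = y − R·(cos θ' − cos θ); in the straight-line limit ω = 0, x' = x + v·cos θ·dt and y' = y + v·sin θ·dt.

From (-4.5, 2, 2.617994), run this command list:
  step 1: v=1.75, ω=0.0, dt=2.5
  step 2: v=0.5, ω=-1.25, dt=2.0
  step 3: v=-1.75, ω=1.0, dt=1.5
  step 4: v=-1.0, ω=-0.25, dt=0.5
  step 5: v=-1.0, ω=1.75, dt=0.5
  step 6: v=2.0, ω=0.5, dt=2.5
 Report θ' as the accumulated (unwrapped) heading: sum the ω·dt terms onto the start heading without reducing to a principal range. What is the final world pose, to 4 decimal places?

step 1: θ'=2.6180 (straight) → pose (-8.2889, 4.1875, 2.6180)
step 2: θ'=0.1180 (R=-0.4000) → pose (-8.1359, 4.9311, 0.1180)
step 3: θ'=1.6180 (R=-1.7500) → pose (-9.6780, 3.1107, 1.6180)
step 4: θ'=1.4930 (R=4.0000) → pose (-9.6856, 2.6111, 1.4930)
step 5: θ'=2.3680 (R=-0.5714) → pose (-9.5152, 2.1579, 2.3680)
step 6: θ'=3.6180 (R=4.0000) → pose (-14.1444, 2.8509, 3.6180)

(-14.1444, 2.8509, 3.6180)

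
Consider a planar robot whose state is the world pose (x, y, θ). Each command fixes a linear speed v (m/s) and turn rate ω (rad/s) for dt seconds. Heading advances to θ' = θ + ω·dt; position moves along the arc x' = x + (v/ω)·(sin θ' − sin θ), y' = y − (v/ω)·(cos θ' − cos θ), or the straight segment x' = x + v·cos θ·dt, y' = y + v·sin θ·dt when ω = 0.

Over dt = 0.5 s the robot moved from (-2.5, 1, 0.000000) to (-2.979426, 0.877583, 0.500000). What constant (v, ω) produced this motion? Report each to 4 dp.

Δθ = 0.500000 − 0.000000 = 0.500000
ω = Δθ/dt = 0.500000/0.5 = 1.0000
R = Δx/(sin θ' − sin θ) = -1.0000
v = R·ω = -1.0000·1.0000 = -1.0000

v = -1.0000, ω = 1.0000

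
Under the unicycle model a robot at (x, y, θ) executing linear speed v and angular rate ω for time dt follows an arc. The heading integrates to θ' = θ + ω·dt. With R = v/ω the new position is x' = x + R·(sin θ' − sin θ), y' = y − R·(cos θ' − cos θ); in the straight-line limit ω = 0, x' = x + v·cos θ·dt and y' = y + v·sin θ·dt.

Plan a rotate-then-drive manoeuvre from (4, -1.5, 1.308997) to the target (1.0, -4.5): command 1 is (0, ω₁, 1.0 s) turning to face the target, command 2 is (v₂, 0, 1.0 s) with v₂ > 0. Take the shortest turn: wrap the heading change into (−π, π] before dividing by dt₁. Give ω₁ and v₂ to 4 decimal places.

heading to target = atan2(-4.5−-1.5, 1−4) = -2.3562
Δθ = wrap(-2.3562 − 1.3090) = 2.6180; ω₁ = Δθ/dt₁ = 2.6180
distance = √((1−4)² + (-4.5−-1.5)²) = 4.2426; v₂ = distance/dt₂ = 4.2426

ω₁ = 2.6180, v₂ = 4.2426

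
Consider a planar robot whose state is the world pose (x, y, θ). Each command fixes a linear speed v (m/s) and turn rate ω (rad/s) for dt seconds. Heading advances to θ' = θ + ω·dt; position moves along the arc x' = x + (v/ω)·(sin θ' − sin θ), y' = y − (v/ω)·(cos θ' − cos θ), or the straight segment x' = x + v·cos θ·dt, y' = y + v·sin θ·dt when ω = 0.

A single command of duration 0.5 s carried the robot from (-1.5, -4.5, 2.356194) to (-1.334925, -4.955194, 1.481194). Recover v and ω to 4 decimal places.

v = -1.0000, ω = -1.7500

Δθ = 1.481194 − 2.356194 = -0.875000
ω = Δθ/dt = -0.875000/0.5 = -1.7500
R = −Δy/(cos θ' − cos θ) = 0.5714
v = R·ω = 0.5714·-1.7500 = -1.0000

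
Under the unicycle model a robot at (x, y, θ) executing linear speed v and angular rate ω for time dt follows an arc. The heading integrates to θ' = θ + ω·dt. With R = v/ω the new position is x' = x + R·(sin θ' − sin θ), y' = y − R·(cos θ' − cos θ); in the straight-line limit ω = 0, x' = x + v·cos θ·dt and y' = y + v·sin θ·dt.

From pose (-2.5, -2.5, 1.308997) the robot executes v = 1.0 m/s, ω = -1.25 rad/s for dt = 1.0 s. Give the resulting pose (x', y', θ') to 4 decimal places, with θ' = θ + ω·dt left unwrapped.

θ' = 1.3090 + -1.25·1.0 = 0.0590
R = v/ω = 1.0/-1.25 = -0.8000
x' = -2.5 + -0.8000·(sin 0.0590 − sin 1.3090) = -1.7744
y' = -2.5 − -0.8000·(cos 0.0590 − cos 1.3090) = -1.9084

(-1.7744, -1.9084, 0.0590)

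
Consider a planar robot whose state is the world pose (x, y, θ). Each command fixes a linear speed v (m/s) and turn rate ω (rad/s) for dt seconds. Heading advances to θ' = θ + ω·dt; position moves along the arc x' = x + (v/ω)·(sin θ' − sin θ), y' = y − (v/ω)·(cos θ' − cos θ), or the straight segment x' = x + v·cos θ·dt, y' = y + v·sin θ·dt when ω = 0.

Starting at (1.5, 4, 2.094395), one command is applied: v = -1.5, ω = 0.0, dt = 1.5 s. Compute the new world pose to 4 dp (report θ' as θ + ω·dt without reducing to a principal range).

θ' = 2.0944 + 0.0·1.5 = 2.0944
ω = 0 → straight: x' = 1.5 + -1.5·cos(2.0944)·1.5 = 2.6250
y' = 4 + -1.5·sin(2.0944)·1.5 = 2.0514

(2.6250, 2.0514, 2.0944)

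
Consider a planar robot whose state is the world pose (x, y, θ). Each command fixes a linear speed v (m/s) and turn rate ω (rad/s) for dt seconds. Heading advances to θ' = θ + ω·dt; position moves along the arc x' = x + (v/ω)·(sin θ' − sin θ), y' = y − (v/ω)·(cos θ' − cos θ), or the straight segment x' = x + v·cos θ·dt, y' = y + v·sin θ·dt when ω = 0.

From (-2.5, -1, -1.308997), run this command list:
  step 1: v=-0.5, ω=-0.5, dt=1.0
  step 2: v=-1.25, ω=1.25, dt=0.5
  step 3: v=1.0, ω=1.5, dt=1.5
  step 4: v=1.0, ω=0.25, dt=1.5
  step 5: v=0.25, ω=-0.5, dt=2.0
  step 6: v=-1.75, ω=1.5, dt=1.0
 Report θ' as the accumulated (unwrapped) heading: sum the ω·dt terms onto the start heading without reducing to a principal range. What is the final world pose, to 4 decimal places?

step 1: θ'=-1.8090 (R=1.0000) → pose (-2.5058, -0.5052, -1.8090)
step 2: θ'=-1.1840 (R=-1.0000) → pose (-2.5515, 0.1080, -1.1840)
step 3: θ'=1.0660 (R=0.6667) → pose (-1.3506, 0.0370, 1.0660)
step 4: θ'=1.4410 (R=4.0000) → pose (-0.8853, 1.4538, 1.4410)
step 5: θ'=0.4410 (R=-0.5000) → pose (-0.6029, 1.8413, 0.4410)
step 6: θ'=1.9410 (R=-1.1667) → pose (-1.1926, 0.3641, 1.9410)

(-1.1926, 0.3641, 1.9410)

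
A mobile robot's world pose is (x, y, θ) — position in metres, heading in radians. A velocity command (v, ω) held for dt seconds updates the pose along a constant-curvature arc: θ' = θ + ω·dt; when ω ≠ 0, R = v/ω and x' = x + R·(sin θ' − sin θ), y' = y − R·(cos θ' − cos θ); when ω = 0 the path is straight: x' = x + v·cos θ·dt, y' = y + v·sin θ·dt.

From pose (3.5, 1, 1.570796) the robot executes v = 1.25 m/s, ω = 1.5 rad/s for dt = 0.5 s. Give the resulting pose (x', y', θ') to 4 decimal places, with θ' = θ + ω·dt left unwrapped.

(3.2764, 1.5680, 2.3208)

θ' = 1.5708 + 1.5·0.5 = 2.3208
R = v/ω = 1.25/1.5 = 0.8333
x' = 3.5 + 0.8333·(sin 2.3208 − sin 1.5708) = 3.2764
y' = 1 − 0.8333·(cos 2.3208 − cos 1.5708) = 1.5680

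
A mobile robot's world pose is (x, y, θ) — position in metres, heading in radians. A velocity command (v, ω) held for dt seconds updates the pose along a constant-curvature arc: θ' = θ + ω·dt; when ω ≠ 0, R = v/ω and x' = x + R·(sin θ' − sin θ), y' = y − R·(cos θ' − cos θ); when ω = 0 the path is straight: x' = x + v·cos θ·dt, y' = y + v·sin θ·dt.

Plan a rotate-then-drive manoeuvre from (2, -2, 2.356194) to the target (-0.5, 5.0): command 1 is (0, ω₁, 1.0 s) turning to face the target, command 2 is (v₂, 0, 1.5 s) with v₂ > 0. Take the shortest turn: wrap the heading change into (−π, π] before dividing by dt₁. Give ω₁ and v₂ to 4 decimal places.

heading to target = atan2(5−-2, -0.5−2) = 1.9138
Δθ = wrap(1.9138 − 2.3562) = -0.4424; ω₁ = Δθ/dt₁ = -0.4424
distance = √((-0.5−2)² + (5−-2)²) = 7.4330; v₂ = distance/dt₂ = 4.9554

ω₁ = -0.4424, v₂ = 4.9554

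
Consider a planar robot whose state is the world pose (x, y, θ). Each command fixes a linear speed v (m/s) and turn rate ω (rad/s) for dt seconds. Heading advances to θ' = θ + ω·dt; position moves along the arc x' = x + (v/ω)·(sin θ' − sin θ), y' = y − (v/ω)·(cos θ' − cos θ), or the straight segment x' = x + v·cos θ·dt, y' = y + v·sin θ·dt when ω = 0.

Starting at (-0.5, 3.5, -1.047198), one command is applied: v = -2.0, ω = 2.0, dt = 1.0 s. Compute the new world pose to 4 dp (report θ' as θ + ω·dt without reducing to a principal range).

θ' = -1.0472 + 2.0·1.0 = 0.9528
R = v/ω = -2.0/2.0 = -1.0000
x' = -0.5 + -1.0000·(sin 0.9528 − sin -1.0472) = -2.1811
y' = 3.5 − -1.0000·(cos 0.9528 − cos -1.0472) = 3.5794

(-2.1811, 3.5794, 0.9528)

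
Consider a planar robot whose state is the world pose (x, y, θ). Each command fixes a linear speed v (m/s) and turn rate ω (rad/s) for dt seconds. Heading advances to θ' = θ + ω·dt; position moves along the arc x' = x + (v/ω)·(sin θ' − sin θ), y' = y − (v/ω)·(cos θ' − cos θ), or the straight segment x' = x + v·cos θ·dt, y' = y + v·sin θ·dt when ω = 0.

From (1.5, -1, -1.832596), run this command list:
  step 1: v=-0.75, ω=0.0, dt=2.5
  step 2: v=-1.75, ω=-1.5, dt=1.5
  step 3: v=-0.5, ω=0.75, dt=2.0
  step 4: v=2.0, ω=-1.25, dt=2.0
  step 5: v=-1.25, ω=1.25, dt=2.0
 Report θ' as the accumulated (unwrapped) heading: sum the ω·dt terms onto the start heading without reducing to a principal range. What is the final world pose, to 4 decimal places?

step 1: θ'=-1.8326 (straight) → pose (1.9853, 0.8111, -1.8326)
step 2: θ'=-4.0826 (R=1.1667) → pose (4.0550, 1.1963, -4.0826)
step 3: θ'=-2.5826 (R=-0.6667) → pose (4.9474, 1.0238, -2.5826)
step 4: θ'=-5.0826 (R=-1.6000) → pose (2.6072, 2.9591, -5.0826)
step 5: θ'=-2.5826 (R=-1.0000) → pose (4.0698, 1.7495, -2.5826)

(4.0698, 1.7495, -2.5826)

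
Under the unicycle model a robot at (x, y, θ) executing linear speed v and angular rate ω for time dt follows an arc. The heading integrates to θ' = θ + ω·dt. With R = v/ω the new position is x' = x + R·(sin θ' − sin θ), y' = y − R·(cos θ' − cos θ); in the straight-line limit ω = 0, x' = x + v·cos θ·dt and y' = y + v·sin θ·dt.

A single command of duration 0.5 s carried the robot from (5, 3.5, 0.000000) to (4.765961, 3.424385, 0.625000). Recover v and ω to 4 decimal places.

Δθ = 0.625000 − 0.000000 = 0.625000
ω = Δθ/dt = 0.625000/0.5 = 1.2500
R = Δx/(sin θ' − sin θ) = -0.4000
v = R·ω = -0.4000·1.2500 = -0.5000

v = -0.5000, ω = 1.2500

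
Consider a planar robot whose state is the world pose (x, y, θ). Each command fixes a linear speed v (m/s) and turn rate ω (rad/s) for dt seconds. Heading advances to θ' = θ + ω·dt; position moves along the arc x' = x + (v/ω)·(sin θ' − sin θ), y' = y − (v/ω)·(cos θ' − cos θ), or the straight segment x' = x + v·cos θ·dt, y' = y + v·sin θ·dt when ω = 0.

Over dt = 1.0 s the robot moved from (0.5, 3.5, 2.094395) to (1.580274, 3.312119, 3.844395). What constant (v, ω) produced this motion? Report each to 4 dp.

v = -1.2500, ω = 1.7500

Δθ = 3.844395 − 2.094395 = 1.750000
ω = Δθ/dt = 1.750000/1.0 = 1.7500
R = Δx/(sin θ' − sin θ) = -0.7143
v = R·ω = -0.7143·1.7500 = -1.2500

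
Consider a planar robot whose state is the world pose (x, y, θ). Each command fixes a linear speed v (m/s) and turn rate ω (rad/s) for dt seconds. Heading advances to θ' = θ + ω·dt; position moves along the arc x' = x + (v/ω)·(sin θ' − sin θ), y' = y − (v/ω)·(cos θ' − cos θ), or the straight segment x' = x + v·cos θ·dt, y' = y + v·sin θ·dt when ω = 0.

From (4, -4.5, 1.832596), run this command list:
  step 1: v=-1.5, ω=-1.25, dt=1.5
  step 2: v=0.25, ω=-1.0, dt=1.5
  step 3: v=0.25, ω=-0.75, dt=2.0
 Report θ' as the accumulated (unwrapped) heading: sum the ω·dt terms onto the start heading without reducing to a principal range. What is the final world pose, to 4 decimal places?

step 1: θ'=-0.0424 (R=1.2000) → pose (2.7900, -6.0095, -0.0424)
step 2: θ'=-1.5424 (R=-0.2500) → pose (3.0293, -6.2522, -1.5424)
step 3: θ'=-3.0424 (R=-0.3333) → pose (2.7291, -6.5933, -3.0424)

(2.7291, -6.5933, -3.0424)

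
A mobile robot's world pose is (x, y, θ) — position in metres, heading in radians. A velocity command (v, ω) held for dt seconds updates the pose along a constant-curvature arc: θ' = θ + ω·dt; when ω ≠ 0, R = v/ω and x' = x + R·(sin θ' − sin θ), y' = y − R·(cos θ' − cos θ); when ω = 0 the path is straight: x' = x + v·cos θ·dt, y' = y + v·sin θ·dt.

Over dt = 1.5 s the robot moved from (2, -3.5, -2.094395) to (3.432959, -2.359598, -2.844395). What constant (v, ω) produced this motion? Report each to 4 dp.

v = -1.2500, ω = -0.5000

Δθ = -2.844395 − -2.094395 = -0.750000
ω = Δθ/dt = -0.750000/1.5 = -0.5000
R = Δx/(sin θ' − sin θ) = 2.5000
v = R·ω = 2.5000·-0.5000 = -1.2500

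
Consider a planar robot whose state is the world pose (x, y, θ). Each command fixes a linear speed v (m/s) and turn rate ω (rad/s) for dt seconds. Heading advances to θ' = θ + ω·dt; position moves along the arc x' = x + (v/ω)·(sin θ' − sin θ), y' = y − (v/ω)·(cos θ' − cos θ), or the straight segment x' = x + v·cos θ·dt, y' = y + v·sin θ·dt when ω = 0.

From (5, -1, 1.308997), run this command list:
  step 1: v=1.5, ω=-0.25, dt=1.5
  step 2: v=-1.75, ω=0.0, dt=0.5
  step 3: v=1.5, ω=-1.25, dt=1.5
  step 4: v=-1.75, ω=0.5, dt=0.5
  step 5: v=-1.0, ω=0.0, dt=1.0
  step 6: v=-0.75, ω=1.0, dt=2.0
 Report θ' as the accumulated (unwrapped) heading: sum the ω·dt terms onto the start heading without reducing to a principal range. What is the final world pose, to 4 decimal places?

(4.8149, 1.1937, 1.3090)

step 1: θ'=0.9340 (R=-6.0000) → pose (5.9715, 1.0148, 0.9340)
step 2: θ'=0.9340 (straight) → pose (5.4512, 0.3113, 0.9340)
step 3: θ'=-0.9410 (R=-1.2000) → pose (7.3858, 0.3046, -0.9410)
step 4: θ'=-0.6910 (R=-3.5000) → pose (6.7879, 0.9403, -0.6910)
step 5: θ'=-0.6910 (straight) → pose (6.0173, 1.5776, -0.6910)
step 6: θ'=1.3090 (R=-0.7500) → pose (4.8149, 1.1937, 1.3090)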